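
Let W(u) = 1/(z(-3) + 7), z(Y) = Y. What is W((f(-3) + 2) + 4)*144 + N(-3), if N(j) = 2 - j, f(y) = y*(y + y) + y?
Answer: 41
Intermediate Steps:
f(y) = y + 2*y² (f(y) = y*(2*y) + y = 2*y² + y = y + 2*y²)
W(u) = ¼ (W(u) = 1/(-3 + 7) = 1/4 = ¼)
W((f(-3) + 2) + 4)*144 + N(-3) = (¼)*144 + (2 - 1*(-3)) = 36 + (2 + 3) = 36 + 5 = 41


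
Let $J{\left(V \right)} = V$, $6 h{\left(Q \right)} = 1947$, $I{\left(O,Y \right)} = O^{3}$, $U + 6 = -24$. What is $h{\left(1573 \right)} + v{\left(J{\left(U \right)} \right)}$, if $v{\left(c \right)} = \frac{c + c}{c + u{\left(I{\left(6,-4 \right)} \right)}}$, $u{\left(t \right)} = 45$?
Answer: $\frac{641}{2} \approx 320.5$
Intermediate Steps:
$U = -30$ ($U = -6 - 24 = -30$)
$h{\left(Q \right)} = \frac{649}{2}$ ($h{\left(Q \right)} = \frac{1}{6} \cdot 1947 = \frac{649}{2}$)
$v{\left(c \right)} = \frac{2 c}{45 + c}$ ($v{\left(c \right)} = \frac{c + c}{c + 45} = \frac{2 c}{45 + c}$)
$h{\left(1573 \right)} + v{\left(J{\left(U \right)} \right)} = \frac{649}{2} + 2 \left(-30\right) \frac{1}{45 - 30} = \frac{649}{2} + 2 \left(-30\right) \frac{1}{15} = \frac{649}{2} - 4 = \frac{641}{2}$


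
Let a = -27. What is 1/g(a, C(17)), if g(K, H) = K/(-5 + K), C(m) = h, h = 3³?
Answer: 32/27 ≈ 1.1852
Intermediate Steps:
h = 27
C(m) = 27
1/g(a, C(17)) = 1/(-27/(-5 - 27)) = 1/(-27/(-32)) = 1/(-27*(-1/32)) = 1/(27/32) = 32/27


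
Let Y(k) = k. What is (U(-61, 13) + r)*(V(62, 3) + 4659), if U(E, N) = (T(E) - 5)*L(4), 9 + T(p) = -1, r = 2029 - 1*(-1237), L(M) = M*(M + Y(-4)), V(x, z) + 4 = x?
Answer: 15405722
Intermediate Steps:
V(x, z) = -4 + x
L(M) = M*(-4 + M) (L(M) = M*(M - 4) = M*(-4 + M))
r = 3266 (r = 2029 + 1237 = 3266)
T(p) = -10 (T(p) = -9 - 1 = -10)
U(E, N) = 0 (U(E, N) = (-10 - 5)*(4*(-4 + 4)) = -60*0 = -15*0 = 0)
(U(-61, 13) + r)*(V(62, 3) + 4659) = (0 + 3266)*((-4 + 62) + 4659) = 3266*(58 + 4659) = 3266*4717 = 15405722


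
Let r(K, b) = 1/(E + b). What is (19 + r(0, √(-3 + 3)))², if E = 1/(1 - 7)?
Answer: 169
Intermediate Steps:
E = -⅙ (E = 1/(-6) = -⅙ ≈ -0.16667)
r(K, b) = 1/(-⅙ + b)
(19 + r(0, √(-3 + 3)))² = (19 + 6/(-1 + 6*√(-3 + 3)))² = (19 + 6/(-1 + 6*√0))² = (19 + 6/(-1 + 6*0))² = (19 + 6/(-1 + 0))² = (19 + 6/(-1))² = (19 + 6*(-1))² = (19 - 6)² = 13² = 169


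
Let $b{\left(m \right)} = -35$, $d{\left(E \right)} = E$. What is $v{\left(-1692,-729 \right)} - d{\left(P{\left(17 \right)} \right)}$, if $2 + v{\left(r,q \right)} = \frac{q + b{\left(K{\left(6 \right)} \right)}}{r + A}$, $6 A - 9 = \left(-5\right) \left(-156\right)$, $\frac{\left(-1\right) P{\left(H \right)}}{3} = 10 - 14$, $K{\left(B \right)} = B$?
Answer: $- \frac{42166}{3121} \approx -13.51$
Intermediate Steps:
$P{\left(H \right)} = 12$ ($P{\left(H \right)} = - 3 \left(10 - 14\right) = \left(-3\right) \left(-4\right) = 12$)
$A = \frac{263}{2}$ ($A = \frac{3}{2} + \frac{\left(-5\right) \left(-156\right)}{6} = \frac{3}{2} + \frac{1}{6} \cdot 780 = \frac{3}{2} + 130 = \frac{263}{2} \approx 131.5$)
$v{\left(r,q \right)} = -2 + \frac{-35 + q}{\frac{263}{2} + r}$ ($v{\left(r,q \right)} = -2 + \frac{q - 35}{r + \frac{263}{2}} = -2 + \frac{-35 + q}{\frac{263}{2} + r}$)
$v{\left(-1692,-729 \right)} - d{\left(P{\left(17 \right)} \right)} = \frac{2 \left(-298 - 729 - -3384\right)}{263 + 2 \left(-1692\right)} - 12 = \frac{2 \left(-298 - 729 + 3384\right)}{263 - 3384} - 12 = 2 \frac{1}{-3121} \cdot 2357 - 12 = 2 \left(- \frac{1}{3121}\right) 2357 - 12 = - \frac{4714}{3121} - 12 = - \frac{42166}{3121}$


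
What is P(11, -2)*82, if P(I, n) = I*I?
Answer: 9922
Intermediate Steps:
P(I, n) = I**2
P(11, -2)*82 = 11**2*82 = 121*82 = 9922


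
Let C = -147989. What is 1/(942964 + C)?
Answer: 1/794975 ≈ 1.2579e-6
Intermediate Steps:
1/(942964 + C) = 1/(942964 - 147989) = 1/794975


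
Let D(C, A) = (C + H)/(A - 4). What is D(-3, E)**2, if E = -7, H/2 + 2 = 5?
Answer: 9/121 ≈ 0.074380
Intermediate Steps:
H = 6 (H = -4 + 2*5 = -4 + 10 = 6)
D(C, A) = (6 + C)/(-4 + A) (D(C, A) = (C + 6)/(A - 4) = (6 + C)/(-4 + A))
D(-3, E)**2 = ((6 - 3)/(-4 - 7))**2 = (3/(-11))**2 = (-1/11*3)**2 = (-3/11)**2 = 9/121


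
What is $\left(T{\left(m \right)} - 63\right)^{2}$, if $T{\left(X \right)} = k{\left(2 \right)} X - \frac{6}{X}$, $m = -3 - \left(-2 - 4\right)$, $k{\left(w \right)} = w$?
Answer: $3481$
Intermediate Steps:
$m = 3$ ($m = -3 - -6 = -3 + 6 = 3$)
$T{\left(X \right)} = - \frac{6}{X} + 2 X$ ($T{\left(X \right)} = 2 X - \frac{6}{X} = - \frac{6}{X} + 2 X$)
$\left(T{\left(m \right)} - 63\right)^{2} = \left(\left(- \frac{6}{3} + 2 \cdot 3\right) - 63\right)^{2} = \left(\left(\left(-6\right) \frac{1}{3} + 6\right) - 63\right)^{2} = \left(\left(-2 + 6\right) - 63\right)^{2} = \left(4 - 63\right)^{2} = \left(-59\right)^{2} = 3481$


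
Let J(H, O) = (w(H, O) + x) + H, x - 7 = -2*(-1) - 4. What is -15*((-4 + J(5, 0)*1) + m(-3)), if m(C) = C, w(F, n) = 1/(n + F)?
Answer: -48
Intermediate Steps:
w(F, n) = 1/(F + n)
x = 5 (x = 7 + (-2*(-1) - 4) = 7 + (2 - 4) = 7 - 2 = 5)
J(H, O) = 5 + H + 1/(H + O) (J(H, O) = (1/(H + O) + 5) + H = (5 + 1/(H + O)) + H = 5 + H + 1/(H + O))
-15*((-4 + J(5, 0)*1) + m(-3)) = -15*((-4 + ((1 + (5 + 5)*(5 + 0))/(5 + 0))*1) - 3) = -15*((-4 + ((1 + 10*5)/5)*1) - 3) = -15*((-4 + ((1 + 50)/5)*1) - 3) = -15*((-4 + ((1/5)*51)*1) - 3) = -15*((-4 + (51/5)*1) - 3) = -15*((-4 + 51/5) - 3) = -15*(31/5 - 3) = -15*16/5 = -48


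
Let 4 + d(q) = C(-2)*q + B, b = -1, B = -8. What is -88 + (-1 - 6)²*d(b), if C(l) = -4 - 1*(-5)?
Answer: -725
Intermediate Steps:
C(l) = 1 (C(l) = -4 + 5 = 1)
d(q) = -12 + q (d(q) = -4 + (1*q - 8) = -4 + (q - 8) = -4 + (-8 + q) = -12 + q)
-88 + (-1 - 6)²*d(b) = -88 + (-1 - 6)²*(-12 - 1) = -88 + (-7)²*(-13) = -88 + 49*(-13) = -88 - 637 = -725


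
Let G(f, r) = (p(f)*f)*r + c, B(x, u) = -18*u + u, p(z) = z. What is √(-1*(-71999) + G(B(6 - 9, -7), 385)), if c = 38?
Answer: 19*√15302 ≈ 2350.3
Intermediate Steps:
B(x, u) = -17*u
G(f, r) = 38 + r*f² (G(f, r) = (f*f)*r + 38 = f²*r + 38 = r*f² + 38 = 38 + r*f²)
√(-1*(-71999) + G(B(6 - 9, -7), 385)) = √(-1*(-71999) + (38 + 385*(-17*(-7))²)) = √(71999 + (38 + 385*119²)) = √(71999 + (38 + 385*14161)) = √(71999 + (38 + 5451985)) = √(71999 + 5452023) = √5524022 = 19*√15302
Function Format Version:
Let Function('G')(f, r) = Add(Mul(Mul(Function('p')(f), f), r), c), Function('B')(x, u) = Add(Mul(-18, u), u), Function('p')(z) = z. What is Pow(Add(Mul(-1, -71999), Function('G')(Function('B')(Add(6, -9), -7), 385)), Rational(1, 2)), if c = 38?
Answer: Mul(19, Pow(15302, Rational(1, 2))) ≈ 2350.3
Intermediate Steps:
Function('B')(x, u) = Mul(-17, u)
Function('G')(f, r) = Add(38, Mul(r, Pow(f, 2))) (Function('G')(f, r) = Add(Mul(Mul(f, f), r), 38) = Add(Mul(Pow(f, 2), r), 38) = Add(Mul(r, Pow(f, 2)), 38) = Add(38, Mul(r, Pow(f, 2))))
Pow(Add(Mul(-1, -71999), Function('G')(Function('B')(Add(6, -9), -7), 385)), Rational(1, 2)) = Pow(Add(Mul(-1, -71999), Add(38, Mul(385, Pow(Mul(-17, -7), 2)))), Rational(1, 2)) = Pow(Add(71999, Add(38, Mul(385, Pow(119, 2)))), Rational(1, 2)) = Pow(Add(71999, Add(38, Mul(385, 14161))), Rational(1, 2)) = Pow(Add(71999, Add(38, 5451985)), Rational(1, 2)) = Pow(Add(71999, 5452023), Rational(1, 2)) = Pow(5524022, Rational(1, 2)) = Mul(19, Pow(15302, Rational(1, 2)))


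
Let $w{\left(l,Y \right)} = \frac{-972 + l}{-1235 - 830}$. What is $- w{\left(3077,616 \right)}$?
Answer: $\frac{421}{413} \approx 1.0194$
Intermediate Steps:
$w{\left(l,Y \right)} = \frac{972}{2065} - \frac{l}{2065}$ ($w{\left(l,Y \right)} = \frac{-972 + l}{-2065} = \left(-972 + l\right) \left(- \frac{1}{2065}\right) = \frac{972}{2065} - \frac{l}{2065}$)
$- w{\left(3077,616 \right)} = - (\frac{972}{2065} - \frac{3077}{2065}) = \left(-1\right) \left(- \frac{421}{413}\right) = \frac{421}{413}$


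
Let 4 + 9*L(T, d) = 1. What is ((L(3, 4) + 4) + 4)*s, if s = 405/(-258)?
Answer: -1035/86 ≈ -12.035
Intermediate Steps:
s = -135/86 (s = 405*(-1/258) = -135/86 ≈ -1.5698)
L(T, d) = -1/3 (L(T, d) = -4/9 + (1/9)*1 = -4/9 + 1/9 = -1/3)
((L(3, 4) + 4) + 4)*s = ((-1/3 + 4) + 4)*(-135/86) = (11/3 + 4)*(-135/86) = (23/3)*(-135/86) = -1035/86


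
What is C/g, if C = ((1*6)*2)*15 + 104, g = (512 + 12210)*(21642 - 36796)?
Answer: -71/48197297 ≈ -1.4731e-6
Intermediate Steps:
g = -192789188 (g = 12722*(-15154) = -192789188)
C = 284 (C = (6*2)*15 + 104 = 12*15 + 104 = 180 + 104 = 284)
C/g = 284/(-192789188) = 284*(-1/192789188) = -71/48197297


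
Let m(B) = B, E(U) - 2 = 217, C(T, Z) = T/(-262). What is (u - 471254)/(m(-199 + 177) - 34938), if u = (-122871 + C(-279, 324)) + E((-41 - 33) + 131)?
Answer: 155603093/9159520 ≈ 16.988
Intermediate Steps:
C(T, Z) = -T/262 (C(T, Z) = T*(-1/262) = -T/262)
E(U) = 219 (E(U) = 2 + 217 = 219)
u = -32134545/262 (u = (-122871 - 1/262*(-279)) + 219 = (-122871 + 279/262) + 219 = -32191923/262 + 219 = -32134545/262 ≈ -1.2265e+5)
(u - 471254)/(m(-199 + 177) - 34938) = (-32134545/262 - 471254)/((-199 + 177) - 34938) = -155603093/(262*(-22 - 34938)) = -155603093/262/(-34960) = -155603093/262*(-1/34960) = 155603093/9159520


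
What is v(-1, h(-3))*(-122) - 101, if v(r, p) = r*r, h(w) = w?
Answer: -223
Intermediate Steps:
v(r, p) = r²
v(-1, h(-3))*(-122) - 101 = (-1)²*(-122) - 101 = 1*(-122) - 101 = -122 - 101 = -223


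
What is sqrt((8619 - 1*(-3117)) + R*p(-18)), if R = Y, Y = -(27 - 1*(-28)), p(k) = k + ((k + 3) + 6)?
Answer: 3*sqrt(1469) ≈ 114.98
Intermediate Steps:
p(k) = 9 + 2*k (p(k) = k + ((3 + k) + 6) = k + (9 + k) = 9 + 2*k)
Y = -55 (Y = -(27 + 28) = -1*55 = -55)
R = -55
sqrt((8619 - 1*(-3117)) + R*p(-18)) = sqrt((8619 - 1*(-3117)) - 55*(9 + 2*(-18))) = sqrt((8619 + 3117) - 55*(9 - 36)) = sqrt(11736 - 55*(-27)) = sqrt(11736 + 1485) = sqrt(13221) = 3*sqrt(1469)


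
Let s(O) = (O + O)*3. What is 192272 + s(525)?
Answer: 195422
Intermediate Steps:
s(O) = 6*O (s(O) = (2*O)*3 = 6*O)
192272 + s(525) = 192272 + 6*525 = 192272 + 3150 = 195422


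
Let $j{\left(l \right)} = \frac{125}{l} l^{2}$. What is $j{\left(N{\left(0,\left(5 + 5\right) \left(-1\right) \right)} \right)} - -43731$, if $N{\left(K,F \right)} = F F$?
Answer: $56231$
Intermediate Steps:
$N{\left(K,F \right)} = F^{2}$
$j{\left(l \right)} = 125 l$
$j{\left(N{\left(0,\left(5 + 5\right) \left(-1\right) \right)} \right)} - -43731 = 125 \left(\left(5 + 5\right) \left(-1\right)\right)^{2} - -43731 = 125 \left(10 \left(-1\right)\right)^{2} + 43731 = 125 \left(-10\right)^{2} + 43731 = 125 \cdot 100 + 43731 = 12500 + 43731 = 56231$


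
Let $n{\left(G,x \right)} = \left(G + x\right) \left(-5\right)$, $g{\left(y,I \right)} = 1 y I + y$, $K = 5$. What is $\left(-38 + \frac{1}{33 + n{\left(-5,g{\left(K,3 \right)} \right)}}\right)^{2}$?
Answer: $\frac{2550409}{1764} \approx 1445.8$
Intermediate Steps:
$g{\left(y,I \right)} = y + I y$ ($g{\left(y,I \right)} = y I + y = I y + y = y + I y$)
$n{\left(G,x \right)} = - 5 G - 5 x$
$\left(-38 + \frac{1}{33 + n{\left(-5,g{\left(K,3 \right)} \right)}}\right)^{2} = \left(-38 + \frac{1}{33 - \left(-25 + 5 \cdot 5 \left(1 + 3\right)\right)}\right)^{2} = \left(-38 + \frac{1}{33 + \left(25 - 5 \cdot 5 \cdot 4\right)}\right)^{2} = \left(-38 + \frac{1}{33 + \left(25 - 100\right)}\right)^{2} = \left(-38 + \frac{1}{33 - 75}\right)^{2} = \left(-38 + \frac{1}{-42}\right)^{2} = \left(-38 - \frac{1}{42}\right)^{2} = \left(- \frac{1597}{42}\right)^{2} = \frac{2550409}{1764}$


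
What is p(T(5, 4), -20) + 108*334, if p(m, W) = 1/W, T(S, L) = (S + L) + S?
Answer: 721439/20 ≈ 36072.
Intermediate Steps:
T(S, L) = L + 2*S (T(S, L) = (L + S) + S = L + 2*S)
p(T(5, 4), -20) + 108*334 = 1/(-20) + 108*334 = -1/20 + 36072 = 721439/20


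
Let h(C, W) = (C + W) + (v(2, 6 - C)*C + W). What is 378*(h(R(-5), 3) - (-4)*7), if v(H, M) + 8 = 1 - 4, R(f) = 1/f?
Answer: 13608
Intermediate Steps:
v(H, M) = -11 (v(H, M) = -8 + (1 - 4) = -8 - 3 = -11)
h(C, W) = -10*C + 2*W (h(C, W) = (C + W) + (-11*C + W) = (C + W) + (W - 11*C) = -10*C + 2*W)
378*(h(R(-5), 3) - (-4)*7) = 378*((-10/(-5) + 2*3) - (-4)*7) = 378*((-10*(-⅕) + 6) - 1*(-28)) = 378*((2 + 6) + 28) = 378*(8 + 28) = 378*36 = 13608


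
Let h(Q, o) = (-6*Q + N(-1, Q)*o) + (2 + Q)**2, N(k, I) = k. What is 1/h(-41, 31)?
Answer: 1/1736 ≈ 0.00057604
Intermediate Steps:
h(Q, o) = (2 + Q)**2 - o - 6*Q (h(Q, o) = (-6*Q - o) + (2 + Q)**2 = (-o - 6*Q) + (2 + Q)**2 = (2 + Q)**2 - o - 6*Q)
1/h(-41, 31) = 1/((2 - 41)**2 - 1*31 - 6*(-41)) = 1/((-39)**2 - 31 + 246) = 1/(1521 - 31 + 246) = 1/1736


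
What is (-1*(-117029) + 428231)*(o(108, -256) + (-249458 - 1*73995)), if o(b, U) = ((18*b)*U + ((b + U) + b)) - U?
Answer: -447604479260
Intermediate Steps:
o(b, U) = 2*b + 18*U*b (o(b, U) = (18*U*b + ((U + b) + b)) - U = (18*U*b + (U + 2*b)) - U = (U + 2*b + 18*U*b) - U = 2*b + 18*U*b)
(-1*(-117029) + 428231)*(o(108, -256) + (-249458 - 1*73995)) = (-1*(-117029) + 428231)*(2*108*(1 + 9*(-256)) + (-249458 - 1*73995)) = (117029 + 428231)*(2*108*(1 - 2304) + (-249458 - 73995)) = 545260*(2*108*(-2303) - 323453) = 545260*(-497448 - 323453) = 545260*(-820901) = -447604479260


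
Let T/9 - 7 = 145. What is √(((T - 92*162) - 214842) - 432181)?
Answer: I*√660559 ≈ 812.75*I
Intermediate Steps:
T = 1368 (T = 63 + 9*145 = 63 + 1305 = 1368)
√(((T - 92*162) - 214842) - 432181) = √(((1368 - 92*162) - 214842) - 432181) = √(((1368 - 14904) - 214842) - 432181) = √((-13536 - 214842) - 432181) = √(-228378 - 432181) = √(-660559) = I*√660559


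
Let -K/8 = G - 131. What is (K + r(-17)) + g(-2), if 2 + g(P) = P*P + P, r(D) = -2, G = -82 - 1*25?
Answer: 1902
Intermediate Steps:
G = -107 (G = -82 - 25 = -107)
K = 1904 (K = -8*(-107 - 131) = -8*(-238) = 1904)
g(P) = -2 + P + P**2 (g(P) = -2 + (P*P + P) = -2 + (P**2 + P) = -2 + (P + P**2) = -2 + P + P**2)
(K + r(-17)) + g(-2) = (1904 - 2) + (-2 - 2 + (-2)**2) = 1902 + (-2 - 2 + 4) = 1902 + 0 = 1902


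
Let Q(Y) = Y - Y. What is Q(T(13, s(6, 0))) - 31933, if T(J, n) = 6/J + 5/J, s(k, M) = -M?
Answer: -31933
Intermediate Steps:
T(J, n) = 11/J
Q(Y) = 0
Q(T(13, s(6, 0))) - 31933 = 0 - 31933 = -31933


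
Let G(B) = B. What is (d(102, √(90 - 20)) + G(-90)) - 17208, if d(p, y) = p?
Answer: -17196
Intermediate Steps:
(d(102, √(90 - 20)) + G(-90)) - 17208 = (102 - 90) - 17208 = 12 - 17208 = -17196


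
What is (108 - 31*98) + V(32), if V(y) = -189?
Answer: -3119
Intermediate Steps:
(108 - 31*98) + V(32) = (108 - 31*98) - 189 = (108 - 3038) - 189 = -2930 - 189 = -3119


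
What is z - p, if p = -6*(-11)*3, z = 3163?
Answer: 2965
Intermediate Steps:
p = 198 (p = 66*3 = 198)
z - p = 3163 - 1*198 = 3163 - 198 = 2965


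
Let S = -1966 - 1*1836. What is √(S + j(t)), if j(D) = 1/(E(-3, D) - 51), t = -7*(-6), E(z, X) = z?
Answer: I*√1231854/18 ≈ 61.661*I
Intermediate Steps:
t = 42
S = -3802 (S = -1966 - 1836 = -3802)
j(D) = -1/54 (j(D) = 1/(-3 - 51) = 1/(-54) = -1/54)
√(S + j(t)) = √(-3802 - 1/54) = √(-205309/54) = I*√1231854/18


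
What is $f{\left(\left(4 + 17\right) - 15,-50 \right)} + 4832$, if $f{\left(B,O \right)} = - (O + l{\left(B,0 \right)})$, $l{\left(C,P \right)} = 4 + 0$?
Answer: $4878$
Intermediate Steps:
$l{\left(C,P \right)} = 4$
$f{\left(B,O \right)} = -4 - O$ ($f{\left(B,O \right)} = - (O + 4) = - (4 + O) = -4 - O$)
$f{\left(\left(4 + 17\right) - 15,-50 \right)} + 4832 = \left(-4 - -50\right) + 4832 = \left(-4 + 50\right) + 4832 = 46 + 4832 = 4878$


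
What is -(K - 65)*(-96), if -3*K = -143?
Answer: -1664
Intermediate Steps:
K = 143/3 (K = -⅓*(-143) = 143/3 ≈ 47.667)
-(K - 65)*(-96) = -(143/3 - 65)*(-96) = -(-52)*(-96)/3 = -1*1664 = -1664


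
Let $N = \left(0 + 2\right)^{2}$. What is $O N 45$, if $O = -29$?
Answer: $-5220$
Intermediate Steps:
$N = 4$ ($N = 2^{2} = 4$)
$O N 45 = \left(-29\right) 4 \cdot 45 = \left(-116\right) 45 = -5220$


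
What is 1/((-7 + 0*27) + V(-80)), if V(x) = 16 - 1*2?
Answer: ⅐ ≈ 0.14286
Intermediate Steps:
V(x) = 14 (V(x) = 16 - 2 = 14)
1/((-7 + 0*27) + V(-80)) = 1/((-7 + 0*27) + 14) = 1/((-7 + 0) + 14) = 1/(-7 + 14) = 1/7 = ⅐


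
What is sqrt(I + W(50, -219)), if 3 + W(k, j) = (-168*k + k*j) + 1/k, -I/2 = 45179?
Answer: I*sqrt(10971098)/10 ≈ 331.23*I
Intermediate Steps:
I = -90358 (I = -2*45179 = -90358)
W(k, j) = -3 + 1/k - 168*k + j*k (W(k, j) = -3 + ((-168*k + k*j) + 1/k) = -3 + ((-168*k + j*k) + 1/k) = -3 + (1/k - 168*k + j*k) = -3 + 1/k - 168*k + j*k)
sqrt(I + W(50, -219)) = sqrt(-90358 + (-3 + 1/50 - 168*50 - 219*50)) = sqrt(-90358 + (-3 + 1/50 - 8400 - 10950)) = sqrt(-90358 - 967649/50) = sqrt(-5485549/50) = I*sqrt(10971098)/10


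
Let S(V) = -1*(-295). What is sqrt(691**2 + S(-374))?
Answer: 4*sqrt(29861) ≈ 691.21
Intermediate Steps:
S(V) = 295
sqrt(691**2 + S(-374)) = sqrt(691**2 + 295) = sqrt(477481 + 295) = sqrt(477776) = 4*sqrt(29861)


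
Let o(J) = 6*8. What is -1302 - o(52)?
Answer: -1350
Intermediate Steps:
o(J) = 48
-1302 - o(52) = -1302 - 1*48 = -1302 - 48 = -1350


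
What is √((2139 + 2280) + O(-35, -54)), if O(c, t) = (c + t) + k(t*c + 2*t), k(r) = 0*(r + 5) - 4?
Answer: √4326 ≈ 65.772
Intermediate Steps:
k(r) = -4 (k(r) = 0*(5 + r) - 4 = 0 - 4 = -4)
O(c, t) = -4 + c + t (O(c, t) = (c + t) - 4 = -4 + c + t)
√((2139 + 2280) + O(-35, -54)) = √((2139 + 2280) + (-4 - 35 - 54)) = √(4419 - 93) = √4326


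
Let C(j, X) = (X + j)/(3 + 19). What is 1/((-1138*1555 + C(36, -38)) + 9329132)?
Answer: 11/83154961 ≈ 1.3228e-7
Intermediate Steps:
C(j, X) = X/22 + j/22 (C(j, X) = (X + j)/22 = (X + j)*(1/22) = X/22 + j/22)
1/((-1138*1555 + C(36, -38)) + 9329132) = 1/((-1138*1555 + ((1/22)*(-38) + (1/22)*36)) + 9329132) = 1/((-1769590 + (-19/11 + 18/11)) + 9329132) = 1/((-1769590 - 1/11) + 9329132) = 1/(-19465491/11 + 9329132) = 1/(83154961/11) = 11/83154961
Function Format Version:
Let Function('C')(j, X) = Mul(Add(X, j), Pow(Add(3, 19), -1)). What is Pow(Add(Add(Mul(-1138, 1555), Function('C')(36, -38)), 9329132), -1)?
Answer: Rational(11, 83154961) ≈ 1.3228e-7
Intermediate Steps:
Function('C')(j, X) = Add(Mul(Rational(1, 22), X), Mul(Rational(1, 22), j)) (Function('C')(j, X) = Mul(Add(X, j), Pow(22, -1)) = Mul(Add(X, j), Rational(1, 22)) = Add(Mul(Rational(1, 22), X), Mul(Rational(1, 22), j)))
Pow(Add(Add(Mul(-1138, 1555), Function('C')(36, -38)), 9329132), -1) = Pow(Add(Add(Mul(-1138, 1555), Add(Mul(Rational(1, 22), -38), Mul(Rational(1, 22), 36))), 9329132), -1) = Pow(Add(Add(-1769590, Add(Rational(-19, 11), Rational(18, 11))), 9329132), -1) = Pow(Add(Add(-1769590, Rational(-1, 11)), 9329132), -1) = Pow(Add(Rational(-19465491, 11), 9329132), -1) = Pow(Rational(83154961, 11), -1) = Rational(11, 83154961)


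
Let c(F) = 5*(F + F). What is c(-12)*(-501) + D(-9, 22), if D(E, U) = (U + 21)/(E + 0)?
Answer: 541037/9 ≈ 60115.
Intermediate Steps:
D(E, U) = (21 + U)/E
c(F) = 10*F (c(F) = 5*(2*F) = 10*F)
c(-12)*(-501) + D(-9, 22) = (10*(-12))*(-501) + (21 + 22)/(-9) = -120*(-501) - ⅑*43 = 60120 - 43/9 = 541037/9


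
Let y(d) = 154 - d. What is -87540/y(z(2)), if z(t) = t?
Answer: -21885/38 ≈ -575.92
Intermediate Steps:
-87540/y(z(2)) = -87540/(154 - 1*2) = -87540/(154 - 2) = -87540/152 = -87540*1/152 = -21885/38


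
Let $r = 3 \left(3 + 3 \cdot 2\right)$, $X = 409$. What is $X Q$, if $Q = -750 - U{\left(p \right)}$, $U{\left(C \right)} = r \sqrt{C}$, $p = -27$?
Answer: $-306750 - 33129 i \sqrt{3} \approx -3.0675 \cdot 10^{5} - 57381.0 i$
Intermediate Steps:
$r = 27$ ($r = 3 \left(3 + 6\right) = 3 \cdot 9 = 27$)
$U{\left(C \right)} = 27 \sqrt{C}$
$Q = -750 - 81 i \sqrt{3}$ ($Q = -750 - 27 \sqrt{-27} = -750 - 27 \cdot 3 i \sqrt{3} = -750 - 81 i \sqrt{3} \approx -750.0 - 140.3 i$)
$X Q = 409 \left(-750 - 81 i \sqrt{3}\right) = -306750 - 33129 i \sqrt{3}$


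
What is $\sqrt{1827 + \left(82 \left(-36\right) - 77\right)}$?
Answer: $i \sqrt{1202} \approx 34.67 i$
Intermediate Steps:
$\sqrt{1827 + \left(82 \left(-36\right) - 77\right)} = \sqrt{1827 - 3029} = \sqrt{-1202} = i \sqrt{1202}$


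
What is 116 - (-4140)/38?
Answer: 4274/19 ≈ 224.95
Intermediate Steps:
116 - (-4140)/38 = 116 - 138*(-15/19) = 116 + 2070/19 = 4274/19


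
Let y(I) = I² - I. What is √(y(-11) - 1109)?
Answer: I*√977 ≈ 31.257*I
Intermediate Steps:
√(y(-11) - 1109) = √(-11*(-1 - 11) - 1109) = √(-11*(-12) - 1109) = √(132 - 1109) = √(-977) = I*√977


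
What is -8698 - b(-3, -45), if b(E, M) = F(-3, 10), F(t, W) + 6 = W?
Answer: -8702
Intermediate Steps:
F(t, W) = -6 + W
b(E, M) = 4 (b(E, M) = -6 + 10 = 4)
-8698 - b(-3, -45) = -8698 - 1*4 = -8698 - 4 = -8702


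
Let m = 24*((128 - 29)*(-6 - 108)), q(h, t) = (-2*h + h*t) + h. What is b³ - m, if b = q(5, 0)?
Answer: 270739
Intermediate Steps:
q(h, t) = -h + h*t
b = -5 (b = 5*(-1 + 0) = 5*(-1) = -5)
m = -270864 (m = 24*(99*(-114)) = 24*(-11286) = -270864)
b³ - m = (-5)³ - 1*(-270864) = -125 + 270864 = 270739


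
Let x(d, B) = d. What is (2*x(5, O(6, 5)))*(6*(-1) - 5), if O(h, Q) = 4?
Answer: -110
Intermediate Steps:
(2*x(5, O(6, 5)))*(6*(-1) - 5) = (2*5)*(6*(-1) - 5) = 10*(-6 - 5) = 10*(-11) = -110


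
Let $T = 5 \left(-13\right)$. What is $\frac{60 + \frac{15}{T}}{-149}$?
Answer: $- \frac{777}{1937} \approx -0.40114$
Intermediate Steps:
$T = -65$
$\frac{60 + \frac{15}{T}}{-149} = \frac{60 + \frac{15}{-65}}{-149} = \left(60 + 15 \left(- \frac{1}{65}\right)\right) \left(- \frac{1}{149}\right) = \left(60 - \frac{3}{13}\right) \left(- \frac{1}{149}\right) = \frac{777}{13} \left(- \frac{1}{149}\right) = - \frac{777}{1937}$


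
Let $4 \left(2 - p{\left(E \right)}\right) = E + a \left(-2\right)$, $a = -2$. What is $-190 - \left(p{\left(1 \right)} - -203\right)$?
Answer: $- \frac{1575}{4} \approx -393.75$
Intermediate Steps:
$p{\left(E \right)} = 1 - \frac{E}{4}$ ($p{\left(E \right)} = 2 - \frac{E - -4}{4} = 2 - \frac{E + 4}{4} = 2 - \frac{4 + E}{4} = 2 - \left(1 + \frac{E}{4}\right) = 1 - \frac{E}{4}$)
$-190 - \left(p{\left(1 \right)} - -203\right) = -190 - \left(\left(1 - \frac{1}{4}\right) - -203\right) = -190 - \left(\left(1 - \frac{1}{4}\right) + 203\right) = -190 - \left(\frac{3}{4} + 203\right) = -190 - \frac{815}{4} = - \frac{1575}{4}$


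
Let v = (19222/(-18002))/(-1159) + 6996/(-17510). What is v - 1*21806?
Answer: -1991655843441147/91333552045 ≈ -21806.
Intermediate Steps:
v = -36407547877/91333552045 (v = (19222*(-1/18002))*(-1/1159) + 6996*(-1/17510) = -9611/9001*(-1/1159) - 3498/8755 = 9611/10432159 - 3498/8755 = -36407547877/91333552045 ≈ -0.39862)
v - 1*21806 = -36407547877/91333552045 - 1*21806 = -36407547877/91333552045 - 21806 = -1991655843441147/91333552045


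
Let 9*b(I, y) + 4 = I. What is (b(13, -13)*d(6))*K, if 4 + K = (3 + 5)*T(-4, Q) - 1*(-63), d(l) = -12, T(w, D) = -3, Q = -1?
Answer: -420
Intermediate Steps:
b(I, y) = -4/9 + I/9
K = 35 (K = -4 + ((3 + 5)*(-3) - 1*(-63)) = -4 + (8*(-3) + 63) = -4 + (-24 + 63) = -4 + 39 = 35)
(b(13, -13)*d(6))*K = ((-4/9 + (⅑)*13)*(-12))*35 = ((-4/9 + 13/9)*(-12))*35 = (1*(-12))*35 = -12*35 = -420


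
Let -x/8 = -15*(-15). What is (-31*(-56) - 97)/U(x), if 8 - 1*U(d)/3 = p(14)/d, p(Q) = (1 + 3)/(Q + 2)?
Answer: 3933600/57601 ≈ 68.291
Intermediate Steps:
x = -1800 (x = -(-120)*(-15) = -8*225 = -1800)
p(Q) = 4/(2 + Q)
U(d) = 24 - 3/(4*d) (U(d) = 24 - 3*4/(2 + 14)/d = 24 - 3*4/16/d = 24 - 3*4*(1/16)/d = 24 - 3/(4*d))
(-31*(-56) - 97)/U(x) = (-31*(-56) - 97)/(24 - ¾/(-1800)) = (1736 - 97)/(24 - ¾*(-1/1800)) = 1639/(24 + 1/2400) = 1639/(57601/2400) = 1639*(2400/57601) = 3933600/57601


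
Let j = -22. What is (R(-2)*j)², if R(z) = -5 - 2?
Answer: 23716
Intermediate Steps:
R(z) = -7
(R(-2)*j)² = (-7*(-22))² = 154² = 23716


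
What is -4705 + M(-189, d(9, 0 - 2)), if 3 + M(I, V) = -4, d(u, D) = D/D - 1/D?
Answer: -4712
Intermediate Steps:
d(u, D) = 1 - 1/D
M(I, V) = -7 (M(I, V) = -3 - 4 = -7)
-4705 + M(-189, d(9, 0 - 2)) = -4705 - 7 = -4712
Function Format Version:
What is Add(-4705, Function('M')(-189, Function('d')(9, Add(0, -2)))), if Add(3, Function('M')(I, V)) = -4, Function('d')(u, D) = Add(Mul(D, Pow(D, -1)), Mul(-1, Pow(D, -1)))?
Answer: -4712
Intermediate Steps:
Function('d')(u, D) = Add(1, Mul(-1, Pow(D, -1)))
Function('M')(I, V) = -7 (Function('M')(I, V) = Add(-3, -4) = -7)
Add(-4705, Function('M')(-189, Function('d')(9, Add(0, -2)))) = Add(-4705, -7) = -4712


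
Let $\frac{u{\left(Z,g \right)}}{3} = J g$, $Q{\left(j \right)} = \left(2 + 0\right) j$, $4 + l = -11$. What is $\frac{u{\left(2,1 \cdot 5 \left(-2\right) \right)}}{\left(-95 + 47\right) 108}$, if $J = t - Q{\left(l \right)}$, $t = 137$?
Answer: $\frac{835}{864} \approx 0.96644$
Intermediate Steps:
$l = -15$ ($l = -4 - 11 = -15$)
$Q{\left(j \right)} = 2 j$
$J = 167$ ($J = 137 - 2 \left(-15\right) = 137 - -30 = 137 + 30 = 167$)
$u{\left(Z,g \right)} = 501 g$ ($u{\left(Z,g \right)} = 3 \cdot 167 g = 501 g$)
$\frac{u{\left(2,1 \cdot 5 \left(-2\right) \right)}}{\left(-95 + 47\right) 108} = \frac{501 \cdot 1 \cdot 5 \left(-2\right)}{\left(-95 + 47\right) 108} = \frac{501 \cdot 5 \left(-2\right)}{\left(-48\right) 108} = \frac{501 \left(-10\right)}{-5184} = \left(-5010\right) \left(- \frac{1}{5184}\right) = \frac{835}{864}$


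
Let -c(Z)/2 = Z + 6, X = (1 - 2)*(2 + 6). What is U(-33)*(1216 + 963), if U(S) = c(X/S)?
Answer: -897748/33 ≈ -27205.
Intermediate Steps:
X = -8 (X = -1*8 = -8)
c(Z) = -12 - 2*Z (c(Z) = -2*(Z + 6) = -2*(6 + Z) = -12 - 2*Z)
U(S) = -12 + 16/S (U(S) = -12 - (-16)/S = -12 + 16/S)
U(-33)*(1216 + 963) = (-12 + 16/(-33))*(1216 + 963) = (-12 + 16*(-1/33))*2179 = (-12 - 16/33)*2179 = -412/33*2179 = -897748/33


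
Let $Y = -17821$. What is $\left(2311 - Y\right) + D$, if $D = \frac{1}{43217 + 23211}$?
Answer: $\frac{1337328497}{66428} \approx 20132.0$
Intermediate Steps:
$D = \frac{1}{66428} \approx 1.5054 \cdot 10^{-5}$
$\left(2311 - Y\right) + D = \left(2311 - -17821\right) + \frac{1}{66428} = \left(2311 + 17821\right) + \frac{1}{66428} = 20132 + \frac{1}{66428} = \frac{1337328497}{66428}$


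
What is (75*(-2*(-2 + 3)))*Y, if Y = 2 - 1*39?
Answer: 5550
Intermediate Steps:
Y = -37 (Y = 2 - 39 = -37)
(75*(-2*(-2 + 3)))*Y = (75*(-2*(-2 + 3)))*(-37) = (75*(-2*1))*(-37) = (75*(-2))*(-37) = -150*(-37) = 5550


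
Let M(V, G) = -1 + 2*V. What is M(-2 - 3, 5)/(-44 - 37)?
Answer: 11/81 ≈ 0.13580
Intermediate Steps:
M(-2 - 3, 5)/(-44 - 37) = (-1 + 2*(-2 - 3))/(-44 - 37) = (-1 + 2*(-5))/(-81) = (-1 - 10)*(-1/81) = -11*(-1/81) = 11/81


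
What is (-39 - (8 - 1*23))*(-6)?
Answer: 144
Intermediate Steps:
(-39 - (8 - 1*23))*(-6) = (-39 - (8 - 23))*(-6) = (-39 - 1*(-15))*(-6) = (-39 + 15)*(-6) = -24*(-6) = 144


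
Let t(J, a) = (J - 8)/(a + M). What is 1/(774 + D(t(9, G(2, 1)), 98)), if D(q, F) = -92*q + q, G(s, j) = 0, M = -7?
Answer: 1/787 ≈ 0.0012706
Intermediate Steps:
t(J, a) = (-8 + J)/(-7 + a) (t(J, a) = (J - 8)/(a - 7) = (-8 + J)/(-7 + a))
D(q, F) = -91*q
1/(774 + D(t(9, G(2, 1)), 98)) = 1/(774 - 91*(-8 + 9)/(-7 + 0)) = 1/(774 - 91/(-7)) = 1/(774 - (-13)) = 1/(774 - 91*(-1/7)) = 1/(774 + 13) = 1/787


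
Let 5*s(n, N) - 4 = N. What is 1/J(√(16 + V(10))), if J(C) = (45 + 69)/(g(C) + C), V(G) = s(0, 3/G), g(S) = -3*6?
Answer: -3/19 + √1686/1140 ≈ -0.12188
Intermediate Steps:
g(S) = -18
s(n, N) = ⅘ + N/5
V(G) = ⅘ + 3/(5*G) (V(G) = ⅘ + (3/G)/5 = ⅘ + 3/(5*G))
J(C) = 114/(-18 + C) (J(C) = (45 + 69)/(-18 + C) = 114/(-18 + C))
1/J(√(16 + V(10))) = 1/(114/(-18 + √(16 + (⅕)*(3 + 4*10)/10))) = 1/(114/(-18 + √(16 + (⅕)*(⅒)*(3 + 40)))) = 1/(114/(-18 + √(16 + (⅕)*(⅒)*43))) = 1/(114/(-18 + √(16 + 43/50))) = 1/(114/(-18 + √(843/50))) = 1/(114/(-18 + √1686/10)) = -3/19 + √1686/1140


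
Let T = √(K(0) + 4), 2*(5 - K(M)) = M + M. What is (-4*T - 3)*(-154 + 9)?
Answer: 2175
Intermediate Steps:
K(M) = 5 - M (K(M) = 5 - (M + M)/2 = 5 - M)
T = 3 (T = √((5 - 1*0) + 4) = √((5 + 0) + 4) = √(5 + 4) = √9 = 3)
(-4*T - 3)*(-154 + 9) = (-4*3 - 3)*(-154 + 9) = (-12 - 3)*(-145) = -15*(-145) = 2175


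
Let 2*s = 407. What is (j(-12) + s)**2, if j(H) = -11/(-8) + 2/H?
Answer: 24137569/576 ≈ 41906.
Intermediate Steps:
s = 407/2 (s = (1/2)*407 = 407/2 ≈ 203.50)
j(H) = 11/8 + 2/H (j(H) = -11*(-1/8) + 2/H = 11/8 + 2/H)
(j(-12) + s)**2 = ((11/8 + 2/(-12)) + 407/2)**2 = ((11/8 + 2*(-1/12)) + 407/2)**2 = ((11/8 - 1/6) + 407/2)**2 = (29/24 + 407/2)**2 = (4913/24)**2 = 24137569/576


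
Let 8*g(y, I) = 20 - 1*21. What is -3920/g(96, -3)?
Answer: 31360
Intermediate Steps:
g(y, I) = -1/8 (g(y, I) = (20 - 1*21)/8 = (20 - 21)/8 = (1/8)*(-1) = -1/8)
-3920/g(96, -3) = -3920/(-1/8) = -3920*(-8) = 31360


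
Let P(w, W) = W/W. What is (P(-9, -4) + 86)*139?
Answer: 12093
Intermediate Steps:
P(w, W) = 1
(P(-9, -4) + 86)*139 = (1 + 86)*139 = 87*139 = 12093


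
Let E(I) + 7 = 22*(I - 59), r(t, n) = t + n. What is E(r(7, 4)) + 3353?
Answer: 2290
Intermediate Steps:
r(t, n) = n + t
E(I) = -1305 + 22*I (E(I) = -7 + 22*(I - 59) = -7 + 22*(-59 + I) = -7 + (-1298 + 22*I) = -1305 + 22*I)
E(r(7, 4)) + 3353 = (-1305 + 22*(4 + 7)) + 3353 = (-1305 + 22*11) + 3353 = (-1305 + 242) + 3353 = -1063 + 3353 = 2290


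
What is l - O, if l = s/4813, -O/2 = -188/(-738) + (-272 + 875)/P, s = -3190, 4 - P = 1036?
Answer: -403805149/305471484 ≈ -1.3219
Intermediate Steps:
P = -1032 (P = 4 - 1*1036 = 4 - 1036 = -1032)
O = 41833/63468 (O = -2*(-188/(-738) + (-272 + 875)/(-1032)) = -2*(-188*(-1/738) + 603*(-1/1032)) = -2*(94/369 - 201/344) = -2*(-41833/126936) = 41833/63468 ≈ 0.65912)
l = -3190/4813 ≈ -0.66279
l - O = -3190/4813 - 1*41833/63468 = -3190/4813 - 41833/63468 = -403805149/305471484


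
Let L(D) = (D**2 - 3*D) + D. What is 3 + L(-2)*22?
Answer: 179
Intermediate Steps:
L(D) = D**2 - 2*D
3 + L(-2)*22 = 3 - 2*(-2 - 2)*22 = 3 - 2*(-4)*22 = 3 + 8*22 = 3 + 176 = 179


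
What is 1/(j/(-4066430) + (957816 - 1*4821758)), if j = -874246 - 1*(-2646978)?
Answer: -2033215/7856225719896 ≈ -2.5880e-7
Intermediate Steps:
j = 1772732 (j = -874246 + 2646978 = 1772732)
1/(j/(-4066430) + (957816 - 1*4821758)) = 1/(1772732/(-4066430) + (957816 - 1*4821758)) = 1/(1772732*(-1/4066430) + (957816 - 4821758)) = 1/(-886366/2033215 - 3863942) = 1/(-7856225719896/2033215) = -2033215/7856225719896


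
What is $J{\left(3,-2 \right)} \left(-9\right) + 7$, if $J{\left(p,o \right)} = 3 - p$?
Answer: $7$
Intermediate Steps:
$J{\left(3,-2 \right)} \left(-9\right) + 7 = \left(3 - 3\right) \left(-9\right) + 7 = 0 \left(-9\right) + 7 = 0 + 7 = 7$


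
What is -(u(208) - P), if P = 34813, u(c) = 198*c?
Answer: -6371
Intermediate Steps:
-(u(208) - P) = -(198*208 - 1*34813) = -(41184 - 34813) = -1*6371 = -6371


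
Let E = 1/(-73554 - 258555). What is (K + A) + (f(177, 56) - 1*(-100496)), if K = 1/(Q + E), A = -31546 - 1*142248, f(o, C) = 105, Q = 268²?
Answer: -1745901672748186/23853396815 ≈ -73193.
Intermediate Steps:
Q = 71824
E = -1/332109 (E = 1/(-332109) = -1/332109 ≈ -3.0111e-6)
A = -173794 (A = -31546 - 142248 = -173794)
K = 332109/23853396815 (K = 1/(71824 - 1/332109) = 1/(23853396815/332109) = 332109/23853396815 ≈ 1.3923e-5)
(K + A) + (f(177, 56) - 1*(-100496)) = (332109/23853396815 - 173794) + (105 - 1*(-100496)) = -4145577245734001/23853396815 + (105 + 100496) = -4145577245734001/23853396815 + 100601 = -1745901672748186/23853396815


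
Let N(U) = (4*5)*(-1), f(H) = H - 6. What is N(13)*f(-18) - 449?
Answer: 31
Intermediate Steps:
f(H) = -6 + H
N(U) = -20 (N(U) = 20*(-1) = -20)
N(13)*f(-18) - 449 = -20*(-6 - 18) - 449 = -20*(-24) - 449 = 480 - 449 = 31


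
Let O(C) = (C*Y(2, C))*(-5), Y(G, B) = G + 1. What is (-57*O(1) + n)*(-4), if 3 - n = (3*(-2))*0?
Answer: -3432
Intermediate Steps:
Y(G, B) = 1 + G
O(C) = -15*C (O(C) = (C*(1 + 2))*(-5) = (C*3)*(-5) = (3*C)*(-5) = -15*C)
n = 3 (n = 3 - 3*(-2)*0 = 3 - (-6)*0 = 3 - 1*0 = 3 + 0 = 3)
(-57*O(1) + n)*(-4) = (-(-855) + 3)*(-4) = (-57*(-15) + 3)*(-4) = (855 + 3)*(-4) = 858*(-4) = -3432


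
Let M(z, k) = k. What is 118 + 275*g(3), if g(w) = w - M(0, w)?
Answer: 118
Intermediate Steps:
g(w) = 0 (g(w) = w - w = 0)
118 + 275*g(3) = 118 + 275*0 = 118 + 0 = 118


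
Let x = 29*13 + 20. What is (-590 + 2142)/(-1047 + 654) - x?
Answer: -157573/393 ≈ -400.95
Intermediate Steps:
x = 397 (x = 377 + 20 = 397)
(-590 + 2142)/(-1047 + 654) - x = (-590 + 2142)/(-1047 + 654) - 1*397 = 1552/(-393) - 397 = 1552*(-1/393) - 397 = -1552/393 - 397 = -157573/393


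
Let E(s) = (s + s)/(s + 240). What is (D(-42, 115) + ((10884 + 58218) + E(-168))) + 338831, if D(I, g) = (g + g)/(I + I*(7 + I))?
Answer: 291260945/714 ≈ 4.0793e+5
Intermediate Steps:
D(I, g) = 2*g/(I + I*(7 + I)) (D(I, g) = (2*g)/(I + I*(7 + I)) = 2*g/(I + I*(7 + I)))
E(s) = 2*s/(240 + s) (E(s) = (2*s)/(240 + s) = 2*s/(240 + s))
(D(-42, 115) + ((10884 + 58218) + E(-168))) + 338831 = (2*115/(-42*(8 - 42)) + ((10884 + 58218) + 2*(-168)/(240 - 168))) + 338831 = (2*115*(-1/42)/(-34) + (69102 + 2*(-168)/72)) + 338831 = (2*115*(-1/42)*(-1/34) + (69102 + 2*(-168)*(1/72))) + 338831 = (115/714 + (69102 - 14/3)) + 338831 = (115/714 + 207292/3) + 338831 = 49335611/714 + 338831 = 291260945/714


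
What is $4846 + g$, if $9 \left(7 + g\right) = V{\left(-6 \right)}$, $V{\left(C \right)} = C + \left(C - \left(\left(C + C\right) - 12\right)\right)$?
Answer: $\frac{14521}{3} \approx 4840.3$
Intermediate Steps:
$V{\left(C \right)} = 12$ ($V{\left(C \right)} = C + \left(C - \left(2 C - 12\right)\right) = C + \left(C - \left(-12 + 2 C\right)\right) = C - \left(-12 + C\right) = 12$)
$g = - \frac{17}{3}$ ($g = -7 + \frac{1}{9} \cdot 12 = -7 + \frac{4}{3} = - \frac{17}{3} \approx -5.6667$)
$4846 + g = 4846 - \frac{17}{3} = \frac{14521}{3}$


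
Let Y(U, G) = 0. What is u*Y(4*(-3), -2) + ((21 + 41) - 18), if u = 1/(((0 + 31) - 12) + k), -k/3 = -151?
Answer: 44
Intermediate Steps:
k = 453 (k = -3*(-151) = 453)
u = 1/472 (u = 1/(((0 + 31) - 12) + 453) = 1/((31 - 12) + 453) = 1/(19 + 453) = 1/472 ≈ 0.0021186)
u*Y(4*(-3), -2) + ((21 + 41) - 18) = (1/472)*0 + ((21 + 41) - 18) = 0 + (62 - 18) = 0 + 44 = 44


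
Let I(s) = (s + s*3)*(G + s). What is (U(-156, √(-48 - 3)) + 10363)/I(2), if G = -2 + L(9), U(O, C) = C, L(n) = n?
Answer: 10363/72 + I*√51/72 ≈ 143.93 + 0.099187*I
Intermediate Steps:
G = 7 (G = -2 + 9 = 7)
I(s) = 4*s*(7 + s) (I(s) = (s + s*3)*(7 + s) = (s + 3*s)*(7 + s) = (4*s)*(7 + s) = 4*s*(7 + s))
(U(-156, √(-48 - 3)) + 10363)/I(2) = (√(-48 - 3) + 10363)/((4*2*(7 + 2))) = (√(-51) + 10363)/((4*2*9)) = (I*√51 + 10363)/72 = (10363 + I*√51)*(1/72) = 10363/72 + I*√51/72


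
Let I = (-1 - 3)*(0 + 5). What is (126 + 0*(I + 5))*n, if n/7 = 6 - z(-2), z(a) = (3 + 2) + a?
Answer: 2646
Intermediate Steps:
I = -20 (I = -4*5 = -20)
z(a) = 5 + a
n = 21 (n = 7*(6 - (5 - 2)) = 7*(6 - 1*3) = 7*(6 - 3) = 7*3 = 21)
(126 + 0*(I + 5))*n = (126 + 0*(-20 + 5))*21 = (126 + 0*(-15))*21 = (126 + 0)*21 = 126*21 = 2646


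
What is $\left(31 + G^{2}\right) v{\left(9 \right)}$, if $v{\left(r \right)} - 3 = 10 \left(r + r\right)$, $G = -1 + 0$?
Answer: $5856$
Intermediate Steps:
$G = -1$
$v{\left(r \right)} = 3 + 20 r$ ($v{\left(r \right)} = 3 + 10 \left(r + r\right) = 3 + 10 \cdot 2 r = 3 + 20 r$)
$\left(31 + G^{2}\right) v{\left(9 \right)} = \left(31 + \left(-1\right)^{2}\right) \left(3 + 20 \cdot 9\right) = \left(31 + 1\right) \left(3 + 180\right) = 32 \cdot 183 = 5856$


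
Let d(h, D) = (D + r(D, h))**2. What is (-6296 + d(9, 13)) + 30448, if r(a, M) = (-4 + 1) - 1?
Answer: 24233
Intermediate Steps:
r(a, M) = -4 (r(a, M) = -3 - 1 = -4)
d(h, D) = (-4 + D)**2 (d(h, D) = (D - 4)**2 = (-4 + D)**2)
(-6296 + d(9, 13)) + 30448 = (-6296 + (-4 + 13)**2) + 30448 = (-6296 + 9**2) + 30448 = (-6296 + 81) + 30448 = -6215 + 30448 = 24233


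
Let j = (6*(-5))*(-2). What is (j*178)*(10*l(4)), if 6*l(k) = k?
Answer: 71200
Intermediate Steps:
l(k) = k/6
j = 60 (j = -30*(-2) = 60)
(j*178)*(10*l(4)) = (60*178)*(10*((⅙)*4)) = 10680*(10*(⅔)) = 10680*(20/3) = 71200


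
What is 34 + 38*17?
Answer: 680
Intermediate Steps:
34 + 38*17 = 34 + 646 = 680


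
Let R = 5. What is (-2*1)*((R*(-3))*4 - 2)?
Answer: 124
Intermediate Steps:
(-2*1)*((R*(-3))*4 - 2) = (-2*1)*((5*(-3))*4 - 2) = -2*(-15*4 - 2) = -2*(-60 - 2) = -2*(-62) = 124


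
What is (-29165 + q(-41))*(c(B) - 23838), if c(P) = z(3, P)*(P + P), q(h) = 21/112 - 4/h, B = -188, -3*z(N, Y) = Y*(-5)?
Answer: -898970529013/328 ≈ -2.7408e+9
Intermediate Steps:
z(N, Y) = 5*Y/3 (z(N, Y) = -Y*(-5)/3 = -(-5)*Y/3 = 5*Y/3)
q(h) = 3/16 - 4/h (q(h) = 21*(1/112) - 4/h = 3/16 - 4/h)
c(P) = 10*P**2/3 (c(P) = (5*P/3)*(P + P) = (5*P/3)*(2*P) = 10*P**2/3)
(-29165 + q(-41))*(c(B) - 23838) = (-29165 + (3/16 - 4/(-41)))*((10/3)*(-188)**2 - 23838) = (-29165 + (3/16 - 4*(-1/41)))*((10/3)*35344 - 23838) = (-29165 + (3/16 + 4/41))*(353440/3 - 23838) = (-29165 + 187/656)*(281926/3) = -19132053/656*281926/3 = -898970529013/328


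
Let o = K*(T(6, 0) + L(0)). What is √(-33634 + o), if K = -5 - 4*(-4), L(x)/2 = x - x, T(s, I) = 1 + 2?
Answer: I*√33601 ≈ 183.31*I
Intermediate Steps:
T(s, I) = 3
L(x) = 0 (L(x) = 2*(x - x) = 2*0 = 0)
K = 11 (K = -5 + 16 = 11)
o = 33 (o = 11*(3 + 0) = 11*3 = 33)
√(-33634 + o) = √(-33634 + 33) = √(-33601) = I*√33601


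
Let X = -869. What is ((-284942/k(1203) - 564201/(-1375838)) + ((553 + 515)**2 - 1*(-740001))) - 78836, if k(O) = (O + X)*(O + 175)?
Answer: 142618833018427640/79154023897 ≈ 1.8018e+6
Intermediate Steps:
k(O) = (-869 + O)*(175 + O) (k(O) = (O - 869)*(O + 175) = (-869 + O)*(175 + O))
((-284942/k(1203) - 564201/(-1375838)) + ((553 + 515)**2 - 1*(-740001))) - 78836 = ((-284942/(-152075 + 1203**2 - 694*1203) - 564201/(-1375838)) + ((553 + 515)**2 - 1*(-740001))) - 78836 = ((-284942/(-152075 + 1447209 - 834882) - 564201*(-1/1375838)) + (1068**2 + 740001)) - 78836 = ((-284942/460252 + 564201/1375838) + (1140624 + 740001)) - 78836 = ((-284942*1/460252 + 564201/1375838) + 1880625) - 78836 = ((-142471/230126 + 564201/1375838) + 1880625) - 78836 = (-16544924093/79154023897 + 1880625) - 78836 = 148859019646371532/79154023897 - 78836 = 142618833018427640/79154023897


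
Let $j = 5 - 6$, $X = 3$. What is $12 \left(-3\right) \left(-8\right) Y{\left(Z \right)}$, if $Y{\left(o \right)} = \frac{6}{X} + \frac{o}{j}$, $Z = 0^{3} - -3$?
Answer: $-288$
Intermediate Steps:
$j = -1$ ($j = 5 - 6 = -1$)
$Z = 3$ ($Z = 0 + 3 = 3$)
$Y{\left(o \right)} = 2 - o$ ($Y{\left(o \right)} = \frac{6}{3} + \frac{o}{-1} = 6 \cdot \frac{1}{3} + o \left(-1\right) = 2 - o$)
$12 \left(-3\right) \left(-8\right) Y{\left(Z \right)} = 12 \left(-3\right) \left(-8\right) \left(2 - 3\right) = \left(-36\right) \left(-8\right) \left(2 - 3\right) = 288 \left(-1\right) = -288$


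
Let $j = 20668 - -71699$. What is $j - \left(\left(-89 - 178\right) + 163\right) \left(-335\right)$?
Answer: $57527$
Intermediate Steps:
$j = 92367$ ($j = 20668 + 71699 = 92367$)
$j - \left(\left(-89 - 178\right) + 163\right) \left(-335\right) = 92367 - \left(\left(-89 - 178\right) + 163\right) \left(-335\right) = 92367 - \left(-267 + 163\right) \left(-335\right) = 92367 - \left(-104\right) \left(-335\right) = 92367 - 34840 = 57527$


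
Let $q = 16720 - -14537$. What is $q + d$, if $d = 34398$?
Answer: $65655$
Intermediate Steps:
$q = 31257$ ($q = 16720 + 14537 = 31257$)
$q + d = 31257 + 34398 = 65655$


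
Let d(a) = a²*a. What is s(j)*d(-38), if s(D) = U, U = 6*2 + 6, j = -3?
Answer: -987696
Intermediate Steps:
U = 18 (U = 12 + 6 = 18)
s(D) = 18
d(a) = a³
s(j)*d(-38) = 18*(-38)³ = 18*(-54872) = -987696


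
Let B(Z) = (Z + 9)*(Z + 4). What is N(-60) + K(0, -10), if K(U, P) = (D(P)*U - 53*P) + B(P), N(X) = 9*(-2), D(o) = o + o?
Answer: 518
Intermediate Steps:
B(Z) = (4 + Z)*(9 + Z) (B(Z) = (9 + Z)*(4 + Z) = (4 + Z)*(9 + Z))
D(o) = 2*o
N(X) = -18
K(U, P) = 36 + P**2 - 40*P + 2*P*U (K(U, P) = ((2*P)*U - 53*P) + (36 + P**2 + 13*P) = (2*P*U - 53*P) + (36 + P**2 + 13*P) = (-53*P + 2*P*U) + (36 + P**2 + 13*P) = 36 + P**2 - 40*P + 2*P*U)
N(-60) + K(0, -10) = -18 + (36 + (-10)**2 - 40*(-10) + 2*(-10)*0) = -18 + (36 + 100 + 400 + 0) = -18 + 536 = 518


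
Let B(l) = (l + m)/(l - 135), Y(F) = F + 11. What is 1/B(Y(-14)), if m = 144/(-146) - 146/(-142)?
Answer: 357627/7666 ≈ 46.651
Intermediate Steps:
Y(F) = 11 + F
m = 217/5183 (m = 144*(-1/146) - 146*(-1/142) = -72/73 + 73/71 = 217/5183 ≈ 0.041868)
B(l) = (217/5183 + l)/(-135 + l) (B(l) = (l + 217/5183)/(l - 135) = (217/5183 + l)/(-135 + l))
1/B(Y(-14)) = 1/((217/5183 + (11 - 14))/(-135 + (11 - 14))) = 1/((217/5183 - 3)/(-135 - 3)) = 1/(-15332/5183/(-138)) = 1/(-1/138*(-15332/5183)) = 1/(7666/357627) = 357627/7666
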